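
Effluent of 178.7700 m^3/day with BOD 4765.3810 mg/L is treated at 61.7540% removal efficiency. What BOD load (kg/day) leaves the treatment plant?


Load_in = volume * conc / 1000 = 178.7700 * 4765.3810 / 1000 = 851.9072 kg/day
Removed = Load_in * eff / 100 = 851.9072 * 61.7540 / 100 = 526.0867 kg/day
Load_out = Load_in - Removed = 851.9072 - 526.0867 = 325.8204 kg/day


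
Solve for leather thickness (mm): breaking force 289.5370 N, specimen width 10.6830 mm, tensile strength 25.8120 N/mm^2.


Formula: t = F / (TS * w)
Substituting: t = 289.5370 / (25.8120 * 10.6830)
Result: 1.0500 mm


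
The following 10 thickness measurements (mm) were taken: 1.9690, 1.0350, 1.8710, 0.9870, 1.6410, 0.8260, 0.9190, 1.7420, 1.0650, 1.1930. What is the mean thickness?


Formula: Average = sum / n
Substituting: Average = 13.2480 / 10
Result: 1.3248 mm


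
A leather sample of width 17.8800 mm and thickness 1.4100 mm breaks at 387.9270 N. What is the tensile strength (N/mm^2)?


Formula: TS = force / (width * thickness)
Substituting: TS = 387.9270 / (17.8800 * 1.4100)
Result: 15.3873 N/mm^2


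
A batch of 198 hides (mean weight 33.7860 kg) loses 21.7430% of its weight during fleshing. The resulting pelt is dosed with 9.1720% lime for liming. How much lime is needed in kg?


Total_raw = N * avg_wt = 198 * 33.7860 = 6689.6280 kg
Substrate = Total_raw * (1 - loss/100) = 6689.6280 * (1 - 21.7430/100) = 5235.1022 kg
Lime = Substrate * pct / 100 = 5235.1022 * 9.1720 / 100 = 480.1636 kg


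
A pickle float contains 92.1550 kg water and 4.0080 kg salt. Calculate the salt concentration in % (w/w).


Formula: Conc = salt / (water + salt) * 100
Substituting: Conc = 4.0080 / (92.1550 + 4.0080) * 100
Result: 4.1679 %


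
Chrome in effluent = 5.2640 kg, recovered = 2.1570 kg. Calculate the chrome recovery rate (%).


Formula: Recovery = recovered / input * 100
Substituting: Recovery = 2.1570 / 5.2640 * 100
Result: 40.9764 %


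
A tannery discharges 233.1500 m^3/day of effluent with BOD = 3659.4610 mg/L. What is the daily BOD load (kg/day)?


Formula: BOD_load = volume * conc / 1000
Substituting: BOD_load = 233.1500 * 3659.4610 / 1000
Result: 853.2033 kg/day


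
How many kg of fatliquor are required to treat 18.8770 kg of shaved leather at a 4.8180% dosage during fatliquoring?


Formula: Fat = substrate * pct / 100
Substituting: Fat = 18.8770 * 4.8180 / 100
Result: 0.9095 kg


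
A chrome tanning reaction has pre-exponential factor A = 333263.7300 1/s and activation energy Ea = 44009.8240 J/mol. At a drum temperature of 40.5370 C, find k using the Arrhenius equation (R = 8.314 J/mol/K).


T_K = T_C + 273.15 = 40.5370 + 273.15 = 313.6870 K
exponent = -Ea / (R * T_K) = -44009.8240 / (8.314 * 313.6870) = -16.8750
k = A * exp(exponent) = 333263.7300 * exp(-16.8750) = 0.0156344 1/s


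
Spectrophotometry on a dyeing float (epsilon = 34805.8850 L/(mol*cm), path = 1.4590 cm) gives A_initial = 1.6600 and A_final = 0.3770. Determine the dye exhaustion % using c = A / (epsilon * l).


c_initial = A_i / (epsilon * l) = 1.6600 / (34805.8850 * 1.4590) = 3.2689e-05 mol/L
c_final = A_f / (epsilon * l) = 0.3770 / (34805.8850 * 1.4590) = 7.4239e-06 mol/L
Exhaustion = (c_initial - c_final) / c_initial * 100 = (3.2689e-05 - 7.4239e-06) / 3.2689e-05 * 100 = 77.2892 %


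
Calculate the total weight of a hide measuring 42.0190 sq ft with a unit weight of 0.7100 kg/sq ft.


Formula: Weight = area * weight_per_sqft
Substituting: Weight = 42.0190 * 0.7100
Result: 29.8335 kg


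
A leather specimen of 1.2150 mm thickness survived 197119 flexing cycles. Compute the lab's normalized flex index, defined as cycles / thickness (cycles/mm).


Formula: Index = cycles / thickness
Substituting: Index = 197119 / 1.2150
Result: 162237.8601 cycles/mm


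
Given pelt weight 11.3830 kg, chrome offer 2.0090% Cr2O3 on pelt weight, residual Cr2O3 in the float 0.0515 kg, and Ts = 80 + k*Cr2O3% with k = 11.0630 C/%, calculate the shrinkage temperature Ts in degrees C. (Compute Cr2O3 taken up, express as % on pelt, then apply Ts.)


Offered = pelt * offer_pct / 100 = 11.3830 * 2.0090 / 100 = 0.2287 kg
Uptake = offered - residual = 0.2287 - 0.0515 = 0.1772 kg
Cr2O3% on pelt = uptake / pelt * 100 = 0.1772 / 11.3830 * 100 = 1.5566 %
Ts = 80 + k * Cr2O3% = 80 + 11.0630 * 1.5566 = 97.2203 C


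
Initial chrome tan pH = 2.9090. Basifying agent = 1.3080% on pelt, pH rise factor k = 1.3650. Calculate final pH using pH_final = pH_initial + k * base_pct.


Formula: pH_final = pH_initial + k * base_pct
Substituting: pH_final = 2.9090 + 1.3650 * 1.3080
Result: 4.6944


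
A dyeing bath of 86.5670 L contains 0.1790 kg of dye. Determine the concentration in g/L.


Formula: Conc = dye_mass(kg) / volume(L) * 1000
Substituting: Conc = 0.1790 / 86.5670 * 1000
Result: 2.0678 g/L


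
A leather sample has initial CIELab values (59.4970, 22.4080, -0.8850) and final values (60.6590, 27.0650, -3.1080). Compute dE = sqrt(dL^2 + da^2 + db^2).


dL = 1.1620, da = 4.6570, db = -2.2230
dE = sqrt(1.1620^2 + 4.6570^2 + (-2.2230)^2) = 5.2896


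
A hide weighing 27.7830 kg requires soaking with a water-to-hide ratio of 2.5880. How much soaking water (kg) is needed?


Formula: Water = hide_weight * ratio
Substituting: Water = 27.7830 * 2.5880
Result: 71.9024 kg


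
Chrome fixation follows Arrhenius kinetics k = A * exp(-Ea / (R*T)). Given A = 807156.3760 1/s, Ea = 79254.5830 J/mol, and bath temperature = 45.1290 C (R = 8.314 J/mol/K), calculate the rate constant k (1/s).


T_K = T_C + 273.15 = 45.1290 + 273.15 = 318.2790 K
exponent = -Ea / (R * T_K) = -79254.5830 / (8.314 * 318.2790) = -29.9507
k = A * exp(exponent) = 807156.3760 * exp(-29.9507) = 7.9351e-08 1/s


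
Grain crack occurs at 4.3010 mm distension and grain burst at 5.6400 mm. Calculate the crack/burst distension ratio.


Formula: Ratio = crack / burst
Substituting: Ratio = 4.3010 / 5.6400
Result: 0.7626


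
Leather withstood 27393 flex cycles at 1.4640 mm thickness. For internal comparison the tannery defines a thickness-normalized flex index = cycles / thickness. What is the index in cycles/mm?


Formula: Index = cycles / thickness
Substituting: Index = 27393 / 1.4640
Result: 18711.0656 cycles/mm


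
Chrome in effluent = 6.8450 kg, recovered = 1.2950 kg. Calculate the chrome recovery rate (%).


Formula: Recovery = recovered / input * 100
Substituting: Recovery = 1.2950 / 6.8450 * 100
Result: 18.9189 %


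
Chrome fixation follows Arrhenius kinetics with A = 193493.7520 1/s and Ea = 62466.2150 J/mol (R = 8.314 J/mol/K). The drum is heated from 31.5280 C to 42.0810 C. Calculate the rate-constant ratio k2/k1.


T1 = 31.5280 + 273.15 = 304.6780 K; T2 = 42.0810 + 273.15 = 315.2310 K
k1 = A * exp(-Ea/(R*T1)) = 193493.7520 * exp(-62466.2150/(8.314*304.6780)) = 3.7752e-06 1/s
k2 = A * exp(-Ea/(R*T2)) = 193493.7520 * exp(-62466.2150/(8.314*315.2310)) = 8.6193e-06 1/s
k2/k1 = 8.6193e-06 / 3.7752e-06 = 2.2831


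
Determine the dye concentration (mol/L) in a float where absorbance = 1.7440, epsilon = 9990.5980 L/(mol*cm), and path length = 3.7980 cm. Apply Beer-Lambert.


Formula: c = A / (epsilon * l)
Substituting: c = 1.7440 / (9990.5980 * 3.7980)
Result: 4.5962e-05 mol/L


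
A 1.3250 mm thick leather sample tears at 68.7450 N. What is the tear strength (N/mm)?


Formula: Tear strength = force / thickness
Substituting: Tear strength = 68.7450 / 1.3250
Result: 51.8830 N/mm


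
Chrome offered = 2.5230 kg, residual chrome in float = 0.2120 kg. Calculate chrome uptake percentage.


Formula: Uptake = (offered - residual) / offered * 100
Substituting: Uptake = (2.5230 - 0.2120) / 2.5230 * 100
Result: 91.5973 %


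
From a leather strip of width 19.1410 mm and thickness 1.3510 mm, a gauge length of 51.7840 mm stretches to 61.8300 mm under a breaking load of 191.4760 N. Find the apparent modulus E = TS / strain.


TS = F / (w * t) = 191.4760 / (19.1410 * 1.3510) = 7.4045 N/mm^2
strain = (Lf - L0) / L0 = (61.8300 - 51.7840) / 51.7840 = 0.1940
E = TS / strain = 7.4045 / 0.1940 = 38.1678 N/mm^2


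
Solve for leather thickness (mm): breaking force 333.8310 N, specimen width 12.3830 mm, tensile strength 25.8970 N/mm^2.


Formula: t = F / (TS * w)
Substituting: t = 333.8310 / (25.8970 * 12.3830)
Result: 1.0410 mm


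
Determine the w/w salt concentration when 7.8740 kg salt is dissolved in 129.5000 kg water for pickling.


Formula: Conc = salt / (water + salt) * 100
Substituting: Conc = 7.8740 / (129.5000 + 7.8740) * 100
Result: 5.7318 %


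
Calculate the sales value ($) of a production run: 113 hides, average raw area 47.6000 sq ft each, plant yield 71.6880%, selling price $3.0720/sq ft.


Raw_total = N * avg_area = 113 * 47.6000 = 5378.8000 sq ft
Finished = Raw_total * yield / 100 = 5378.8000 * 71.6880 / 100 = 3855.9541 sq ft
Value = Finished * price = 3855.9541 * 3.0720 = 11845.4911 $


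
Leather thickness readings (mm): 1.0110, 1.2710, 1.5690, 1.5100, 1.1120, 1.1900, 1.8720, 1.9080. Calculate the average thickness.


Formula: Average = sum / n
Substituting: Average = 11.4430 / 8
Result: 1.4304 mm


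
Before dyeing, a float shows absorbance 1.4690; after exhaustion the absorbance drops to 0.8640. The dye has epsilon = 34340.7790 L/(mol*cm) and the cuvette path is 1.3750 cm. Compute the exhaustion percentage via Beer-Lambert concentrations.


c_initial = A_i / (epsilon * l) = 1.4690 / (34340.7790 * 1.3750) = 3.1111e-05 mol/L
c_final = A_f / (epsilon * l) = 0.8640 / (34340.7790 * 1.3750) = 1.8298e-05 mol/L
Exhaustion = (c_initial - c_final) / c_initial * 100 = (3.1111e-05 - 1.8298e-05) / 3.1111e-05 * 100 = 41.1845 %


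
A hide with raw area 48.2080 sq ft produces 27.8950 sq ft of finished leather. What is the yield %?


Formula: Yield = finished / raw * 100
Substituting: Yield = 27.8950 / 48.2080 * 100
Result: 57.8638 %


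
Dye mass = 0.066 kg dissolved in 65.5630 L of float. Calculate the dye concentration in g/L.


Formula: Conc = dye_mass(kg) / volume(L) * 1000
Substituting: Conc = 0.066 / 65.5630 * 1000
Result: 1.0067 g/L


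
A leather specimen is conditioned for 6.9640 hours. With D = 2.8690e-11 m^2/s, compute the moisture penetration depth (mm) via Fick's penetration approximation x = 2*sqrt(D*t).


t = 6.9640 hr * 3600 = 25070.4000 s
D * t = 2.8690e-11 * 25070.4000 = 7.1927e-07
x = 2 * sqrt(D*t) = 2 * sqrt(7.1927e-07) = 0.0016962 m = 1.6962 mm


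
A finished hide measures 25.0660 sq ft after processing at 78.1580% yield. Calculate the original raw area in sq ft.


Formula: raw = finished * 100 / yield
Substituting: raw = 25.0660 * 100 / 78.1580
Result: 32.0709 sq ft


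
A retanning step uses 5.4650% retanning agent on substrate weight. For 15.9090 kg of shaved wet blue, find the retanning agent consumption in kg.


Formula: Retan = substrate * pct / 100
Substituting: Retan = 15.9090 * 5.4650 / 100
Result: 0.8694 kg


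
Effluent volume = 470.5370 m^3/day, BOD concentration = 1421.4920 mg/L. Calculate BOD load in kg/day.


Formula: BOD_load = volume * conc / 1000
Substituting: BOD_load = 470.5370 * 1421.4920 / 1000
Result: 668.8646 kg/day


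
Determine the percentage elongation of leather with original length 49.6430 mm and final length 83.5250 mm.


Formula: Elongation = (Lf - L0) / L0 * 100
Substituting: Elongation = (83.5250 - 49.6430) / 49.6430 * 100
Result: 68.2513 %


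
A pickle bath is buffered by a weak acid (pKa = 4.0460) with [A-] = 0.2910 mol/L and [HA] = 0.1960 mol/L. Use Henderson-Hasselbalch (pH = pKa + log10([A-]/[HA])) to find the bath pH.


ratio = [A-] / [HA] = 0.2910 / 0.1960 = 1.4847
log10(ratio) = 0.1716
pH = pKa + log10(ratio) = 4.0460 + 0.1716 = 4.2176


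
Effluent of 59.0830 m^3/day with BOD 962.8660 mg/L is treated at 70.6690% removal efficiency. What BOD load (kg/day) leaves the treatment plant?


Load_in = volume * conc / 1000 = 59.0830 * 962.8660 / 1000 = 56.8890 kg/day
Removed = Load_in * eff / 100 = 56.8890 * 70.6690 / 100 = 40.2029 kg/day
Load_out = Load_in - Removed = 56.8890 - 40.2029 = 16.6861 kg/day


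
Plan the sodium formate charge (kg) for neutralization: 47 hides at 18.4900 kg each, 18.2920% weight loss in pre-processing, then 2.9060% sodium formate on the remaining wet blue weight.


Total_raw = N * avg_wt = 47 * 18.4900 = 869.0300 kg
Substrate = Total_raw * (1 - loss/100) = 869.0300 * (1 - 18.2920/100) = 710.0670 kg
Neutralizer = Substrate * pct / 100 = 710.0670 * 2.9060 / 100 = 20.6345 kg


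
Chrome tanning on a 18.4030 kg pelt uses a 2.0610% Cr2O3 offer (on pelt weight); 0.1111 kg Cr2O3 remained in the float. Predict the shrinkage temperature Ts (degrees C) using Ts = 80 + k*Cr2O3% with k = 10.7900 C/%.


Offered = pelt * offer_pct / 100 = 18.4030 * 2.0610 / 100 = 0.3793 kg
Uptake = offered - residual = 0.3793 - 0.1111 = 0.2682 kg
Cr2O3% on pelt = uptake / pelt * 100 = 0.2682 / 18.4030 * 100 = 1.4573 %
Ts = 80 + k * Cr2O3% = 80 + 10.7900 * 1.4573 = 95.7242 C


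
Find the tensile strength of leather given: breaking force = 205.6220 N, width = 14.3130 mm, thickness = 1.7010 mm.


Formula: TS = force / (width * thickness)
Substituting: TS = 205.6220 / (14.3130 * 1.7010)
Result: 8.4457 N/mm^2


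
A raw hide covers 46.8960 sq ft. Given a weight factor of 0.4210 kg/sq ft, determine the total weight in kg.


Formula: Weight = area * weight_per_sqft
Substituting: Weight = 46.8960 * 0.4210
Result: 19.7432 kg


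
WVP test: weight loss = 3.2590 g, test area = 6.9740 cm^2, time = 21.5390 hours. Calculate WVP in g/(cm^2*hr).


Formula: WVP = loss / (area * time)
Substituting: WVP = 3.2590 / (6.9740 * 21.5390)
Result: 0.0216959 g/(cm^2*hr)


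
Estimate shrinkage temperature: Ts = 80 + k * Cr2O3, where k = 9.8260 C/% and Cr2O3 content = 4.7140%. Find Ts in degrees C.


Formula: Ts = 80 + k * Cr2O3
Substituting: Ts = 80 + 9.8260 * 4.7140
Result: 126.3198 C


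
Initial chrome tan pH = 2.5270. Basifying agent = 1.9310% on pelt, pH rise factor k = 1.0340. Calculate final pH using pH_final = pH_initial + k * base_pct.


Formula: pH_final = pH_initial + k * base_pct
Substituting: pH_final = 2.5270 + 1.0340 * 1.9310
Result: 4.5237


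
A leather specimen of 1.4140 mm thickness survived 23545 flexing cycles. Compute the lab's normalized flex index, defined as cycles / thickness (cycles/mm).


Formula: Index = cycles / thickness
Substituting: Index = 23545 / 1.4140
Result: 16651.3437 cycles/mm


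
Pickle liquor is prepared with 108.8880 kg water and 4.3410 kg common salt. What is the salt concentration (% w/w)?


Formula: Conc = salt / (water + salt) * 100
Substituting: Conc = 4.3410 / (108.8880 + 4.3410) * 100
Result: 3.8338 %


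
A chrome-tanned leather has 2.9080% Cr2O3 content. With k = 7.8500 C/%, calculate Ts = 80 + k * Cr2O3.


Formula: Ts = 80 + k * Cr2O3
Substituting: Ts = 80 + 7.8500 * 2.9080
Result: 102.8278 C


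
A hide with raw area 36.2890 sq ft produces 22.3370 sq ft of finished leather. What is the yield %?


Formula: Yield = finished / raw * 100
Substituting: Yield = 22.3370 / 36.2890 * 100
Result: 61.5531 %


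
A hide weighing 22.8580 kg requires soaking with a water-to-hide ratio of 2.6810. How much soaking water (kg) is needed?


Formula: Water = hide_weight * ratio
Substituting: Water = 22.8580 * 2.6810
Result: 61.2823 kg


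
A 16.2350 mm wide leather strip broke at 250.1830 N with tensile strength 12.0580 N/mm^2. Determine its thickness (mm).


Formula: t = F / (TS * w)
Substituting: t = 250.1830 / (12.0580 * 16.2350)
Result: 1.2780 mm


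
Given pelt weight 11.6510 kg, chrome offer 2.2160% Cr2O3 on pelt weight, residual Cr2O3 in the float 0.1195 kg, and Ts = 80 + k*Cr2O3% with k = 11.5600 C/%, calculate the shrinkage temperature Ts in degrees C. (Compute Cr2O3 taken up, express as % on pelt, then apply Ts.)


Offered = pelt * offer_pct / 100 = 11.6510 * 2.2160 / 100 = 0.2582 kg
Uptake = offered - residual = 0.2582 - 0.1195 = 0.1387 kg
Cr2O3% on pelt = uptake / pelt * 100 = 0.1387 / 11.6510 * 100 = 1.1903 %
Ts = 80 + k * Cr2O3% = 80 + 11.5600 * 1.1903 = 93.7603 C


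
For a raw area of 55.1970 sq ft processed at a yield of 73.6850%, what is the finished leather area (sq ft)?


Formula: finished = raw * yield / 100
Substituting: finished = 55.1970 * 73.6850 / 100
Result: 40.6719 sq ft


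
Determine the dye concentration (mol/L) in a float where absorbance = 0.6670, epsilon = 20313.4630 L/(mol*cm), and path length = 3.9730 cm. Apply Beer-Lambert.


Formula: c = A / (epsilon * l)
Substituting: c = 0.6670 / (20313.4630 * 3.9730)
Result: 8.2646e-06 mol/L


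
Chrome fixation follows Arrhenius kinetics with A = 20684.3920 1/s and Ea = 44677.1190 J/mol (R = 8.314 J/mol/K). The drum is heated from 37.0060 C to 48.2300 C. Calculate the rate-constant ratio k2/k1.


T1 = 37.0060 + 273.15 = 310.1560 K; T2 = 48.2300 + 273.15 = 321.3800 K
k1 = A * exp(-Ea/(R*T1)) = 20684.3920 * exp(-44677.1190/(8.314*310.1560)) = 6.1818e-04 1/s
k2 = A * exp(-Ea/(R*T2)) = 20684.3920 * exp(-44677.1190/(8.314*321.3800)) = 0.00113215 1/s
k2/k1 = 0.00113215 / 6.1818e-04 = 1.8314


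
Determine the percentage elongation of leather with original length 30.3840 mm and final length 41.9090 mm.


Formula: Elongation = (Lf - L0) / L0 * 100
Substituting: Elongation = (41.9090 - 30.3840) / 30.3840 * 100
Result: 37.9311 %


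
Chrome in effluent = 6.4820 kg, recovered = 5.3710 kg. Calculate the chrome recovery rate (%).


Formula: Recovery = recovered / input * 100
Substituting: Recovery = 5.3710 / 6.4820 * 100
Result: 82.8602 %


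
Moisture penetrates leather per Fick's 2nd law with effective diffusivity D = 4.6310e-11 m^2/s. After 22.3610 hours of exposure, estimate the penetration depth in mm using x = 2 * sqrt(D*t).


t = 22.3610 hr * 3600 = 80499.6000 s
D * t = 4.6310e-11 * 80499.6000 = 3.7279e-06
x = 2 * sqrt(D*t) = 2 * sqrt(3.7279e-06) = 0.00386157 m = 3.8616 mm


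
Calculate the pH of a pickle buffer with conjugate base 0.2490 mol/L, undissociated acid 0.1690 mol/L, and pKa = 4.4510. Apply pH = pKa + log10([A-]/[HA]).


ratio = [A-] / [HA] = 0.2490 / 0.1690 = 1.4734
log10(ratio) = 0.1683
pH = pKa + log10(ratio) = 4.4510 + 0.1683 = 4.6193


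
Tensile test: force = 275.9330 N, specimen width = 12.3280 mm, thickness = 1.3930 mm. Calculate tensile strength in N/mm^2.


Formula: TS = force / (width * thickness)
Substituting: TS = 275.9330 / (12.3280 * 1.3930)
Result: 16.0679 N/mm^2


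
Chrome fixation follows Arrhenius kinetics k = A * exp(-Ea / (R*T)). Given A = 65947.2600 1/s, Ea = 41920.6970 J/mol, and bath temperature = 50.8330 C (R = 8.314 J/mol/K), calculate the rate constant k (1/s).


T_K = T_C + 273.15 = 50.8330 + 273.15 = 323.9830 K
exponent = -Ea / (R * T_K) = -41920.6970 / (8.314 * 323.9830) = -15.5631
k = A * exp(exponent) = 65947.2600 * exp(-15.5631) = 0.0114875 1/s


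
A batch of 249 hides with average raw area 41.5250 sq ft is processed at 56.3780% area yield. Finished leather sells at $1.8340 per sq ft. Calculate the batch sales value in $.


Raw_total = N * avg_area = 249 * 41.5250 = 10339.7250 sq ft
Finished = Raw_total * yield / 100 = 10339.7250 * 56.3780 / 100 = 5829.3302 sq ft
Value = Finished * price = 5829.3302 * 1.8340 = 10690.9915 $


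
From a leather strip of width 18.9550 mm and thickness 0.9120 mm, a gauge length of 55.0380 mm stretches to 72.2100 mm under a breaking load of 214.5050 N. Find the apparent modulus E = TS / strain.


TS = F / (w * t) = 214.5050 / (18.9550 * 0.9120) = 12.4085 N/mm^2
strain = (Lf - L0) / L0 = (72.2100 - 55.0380) / 55.0380 = 0.3120
E = TS / strain = 12.4085 / 0.3120 = 39.7705 N/mm^2


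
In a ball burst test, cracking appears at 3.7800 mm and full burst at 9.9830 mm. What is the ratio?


Formula: Ratio = crack / burst
Substituting: Ratio = 3.7800 / 9.9830
Result: 0.3786


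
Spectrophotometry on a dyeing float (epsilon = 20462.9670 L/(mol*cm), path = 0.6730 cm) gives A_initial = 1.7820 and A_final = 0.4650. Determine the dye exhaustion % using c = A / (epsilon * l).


c_initial = A_i / (epsilon * l) = 1.7820 / (20462.9670 * 0.6730) = 1.2940e-04 mol/L
c_final = A_f / (epsilon * l) = 0.4650 / (20462.9670 * 0.6730) = 3.3765e-05 mol/L
Exhaustion = (c_initial - c_final) / c_initial * 100 = (1.2940e-04 - 3.3765e-05) / 1.2940e-04 * 100 = 73.9057 %


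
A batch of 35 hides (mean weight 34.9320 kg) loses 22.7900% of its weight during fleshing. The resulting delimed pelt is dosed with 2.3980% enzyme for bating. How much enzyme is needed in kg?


Total_raw = N * avg_wt = 35 * 34.9320 = 1222.6200 kg
Substrate = Total_raw * (1 - loss/100) = 1222.6200 * (1 - 22.7900/100) = 943.9849 kg
Enzyme = Substrate * pct / 100 = 943.9849 * 2.3980 / 100 = 22.6368 kg


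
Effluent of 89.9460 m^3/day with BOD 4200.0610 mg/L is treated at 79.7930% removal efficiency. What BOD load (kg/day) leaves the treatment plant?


Load_in = volume * conc / 1000 = 89.9460 * 4200.0610 / 1000 = 377.7787 kg/day
Removed = Load_in * eff / 100 = 377.7787 * 79.7930 / 100 = 301.4409 kg/day
Load_out = Load_in - Removed = 377.7787 - 301.4409 = 76.3377 kg/day


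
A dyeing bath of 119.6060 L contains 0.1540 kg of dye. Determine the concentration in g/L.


Formula: Conc = dye_mass(kg) / volume(L) * 1000
Substituting: Conc = 0.1540 / 119.6060 * 1000
Result: 1.2876 g/L


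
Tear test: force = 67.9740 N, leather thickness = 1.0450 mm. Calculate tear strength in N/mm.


Formula: Tear strength = force / thickness
Substituting: Tear strength = 67.9740 / 1.0450
Result: 65.0469 N/mm


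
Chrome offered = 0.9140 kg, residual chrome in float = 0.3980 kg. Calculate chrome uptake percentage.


Formula: Uptake = (offered - residual) / offered * 100
Substituting: Uptake = (0.9140 - 0.3980) / 0.9140 * 100
Result: 56.4551 %


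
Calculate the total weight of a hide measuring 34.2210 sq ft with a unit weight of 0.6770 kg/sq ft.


Formula: Weight = area * weight_per_sqft
Substituting: Weight = 34.2210 * 0.6770
Result: 23.1676 kg


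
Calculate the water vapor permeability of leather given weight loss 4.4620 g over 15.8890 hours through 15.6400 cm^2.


Formula: WVP = loss / (area * time)
Substituting: WVP = 4.4620 / (15.6400 * 15.8890)
Result: 0.0179554 g/(cm^2*hr)


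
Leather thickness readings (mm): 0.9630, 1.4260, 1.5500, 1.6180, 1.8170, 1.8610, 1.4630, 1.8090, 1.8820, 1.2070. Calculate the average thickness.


Formula: Average = sum / n
Substituting: Average = 15.5960 / 10
Result: 1.5596 mm


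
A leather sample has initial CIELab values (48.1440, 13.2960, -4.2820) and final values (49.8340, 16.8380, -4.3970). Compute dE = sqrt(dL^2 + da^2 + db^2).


dL = 1.6900, da = 3.5420, db = -0.1150
dE = sqrt(1.6900^2 + 3.5420^2 + (-0.1150)^2) = 3.9262


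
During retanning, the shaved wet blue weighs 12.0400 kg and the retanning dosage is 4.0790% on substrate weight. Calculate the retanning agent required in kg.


Formula: Retan = substrate * pct / 100
Substituting: Retan = 12.0400 * 4.0790 / 100
Result: 0.4911 kg


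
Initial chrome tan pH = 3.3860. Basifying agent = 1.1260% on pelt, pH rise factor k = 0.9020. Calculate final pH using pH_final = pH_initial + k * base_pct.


Formula: pH_final = pH_initial + k * base_pct
Substituting: pH_final = 3.3860 + 0.9020 * 1.1260
Result: 4.4017


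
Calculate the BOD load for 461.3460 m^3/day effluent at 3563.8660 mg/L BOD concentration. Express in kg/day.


Formula: BOD_load = volume * conc / 1000
Substituting: BOD_load = 461.3460 * 3563.8660 / 1000
Result: 1644.1753 kg/day


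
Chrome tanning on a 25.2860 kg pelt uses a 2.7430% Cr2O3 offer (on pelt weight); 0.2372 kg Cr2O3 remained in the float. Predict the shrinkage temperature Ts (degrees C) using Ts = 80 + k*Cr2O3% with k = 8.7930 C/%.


Offered = pelt * offer_pct / 100 = 25.2860 * 2.7430 / 100 = 0.6936 kg
Uptake = offered - residual = 0.6936 - 0.2372 = 0.4564 kg
Cr2O3% on pelt = uptake / pelt * 100 = 0.4564 / 25.2860 * 100 = 1.8049 %
Ts = 80 + k * Cr2O3% = 80 + 8.7930 * 1.8049 = 95.8708 C


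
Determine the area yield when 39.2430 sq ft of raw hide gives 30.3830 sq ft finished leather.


Formula: Yield = finished / raw * 100
Substituting: Yield = 30.3830 / 39.2430 * 100
Result: 77.4227 %


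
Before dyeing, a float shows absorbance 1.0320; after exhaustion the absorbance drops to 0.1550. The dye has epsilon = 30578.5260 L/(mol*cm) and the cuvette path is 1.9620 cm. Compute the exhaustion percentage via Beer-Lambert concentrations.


c_initial = A_i / (epsilon * l) = 1.0320 / (30578.5260 * 1.9620) = 1.7201e-05 mol/L
c_final = A_f / (epsilon * l) = 0.1550 / (30578.5260 * 1.9620) = 2.5835e-06 mol/L
Exhaustion = (c_initial - c_final) / c_initial * 100 = (1.7201e-05 - 2.5835e-06) / 1.7201e-05 * 100 = 84.9806 %


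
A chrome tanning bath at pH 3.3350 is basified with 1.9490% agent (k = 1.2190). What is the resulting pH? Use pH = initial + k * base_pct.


Formula: pH_final = pH_initial + k * base_pct
Substituting: pH_final = 3.3350 + 1.2190 * 1.9490
Result: 5.7108


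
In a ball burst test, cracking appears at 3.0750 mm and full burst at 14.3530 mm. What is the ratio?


Formula: Ratio = crack / burst
Substituting: Ratio = 3.0750 / 14.3530
Result: 0.2142


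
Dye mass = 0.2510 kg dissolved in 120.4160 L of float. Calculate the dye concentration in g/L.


Formula: Conc = dye_mass(kg) / volume(L) * 1000
Substituting: Conc = 0.2510 / 120.4160 * 1000
Result: 2.0844 g/L


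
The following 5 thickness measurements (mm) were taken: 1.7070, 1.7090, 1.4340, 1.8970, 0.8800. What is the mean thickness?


Formula: Average = sum / n
Substituting: Average = 7.6270 / 5
Result: 1.5254 mm


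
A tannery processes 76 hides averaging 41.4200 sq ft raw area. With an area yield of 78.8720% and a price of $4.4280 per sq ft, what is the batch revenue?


Raw_total = N * avg_area = 76 * 41.4200 = 3147.9200 sq ft
Finished = Raw_total * yield / 100 = 3147.9200 * 78.8720 / 100 = 2482.8275 sq ft
Value = Finished * price = 2482.8275 * 4.4280 = 10993.9600 $


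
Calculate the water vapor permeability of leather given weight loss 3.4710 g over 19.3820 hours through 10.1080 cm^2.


Formula: WVP = loss / (area * time)
Substituting: WVP = 3.4710 / (10.1080 * 19.3820)
Result: 0.017717 g/(cm^2*hr)


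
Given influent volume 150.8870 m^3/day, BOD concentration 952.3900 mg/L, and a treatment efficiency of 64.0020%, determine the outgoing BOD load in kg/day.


Load_in = volume * conc / 1000 = 150.8870 * 952.3900 / 1000 = 143.7033 kg/day
Removed = Load_in * eff / 100 = 143.7033 * 64.0020 / 100 = 91.9730 kg/day
Load_out = Load_in - Removed = 143.7033 - 91.9730 = 51.7303 kg/day


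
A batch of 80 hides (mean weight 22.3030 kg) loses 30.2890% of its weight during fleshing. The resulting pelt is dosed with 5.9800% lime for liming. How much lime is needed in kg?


Total_raw = N * avg_wt = 80 * 22.3030 = 1784.2400 kg
Substrate = Total_raw * (1 - loss/100) = 1784.2400 * (1 - 30.2890/100) = 1243.8115 kg
Lime = Substrate * pct / 100 = 1243.8115 * 5.9800 / 100 = 74.3799 kg


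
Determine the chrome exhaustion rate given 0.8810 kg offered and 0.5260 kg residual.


Formula: Uptake = (offered - residual) / offered * 100
Substituting: Uptake = (0.8810 - 0.5260) / 0.8810 * 100
Result: 40.2951 %


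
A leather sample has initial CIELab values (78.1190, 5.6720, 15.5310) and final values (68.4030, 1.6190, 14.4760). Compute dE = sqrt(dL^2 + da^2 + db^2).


dL = -9.7160, da = -4.0530, db = -1.0550
dE = sqrt((-9.7160)^2 + (-4.0530)^2 + (-1.0550)^2) = 10.5802


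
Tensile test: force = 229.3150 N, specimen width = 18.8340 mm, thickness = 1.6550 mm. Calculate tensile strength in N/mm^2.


Formula: TS = force / (width * thickness)
Substituting: TS = 229.3150 / (18.8340 * 1.6550)
Result: 7.3568 N/mm^2


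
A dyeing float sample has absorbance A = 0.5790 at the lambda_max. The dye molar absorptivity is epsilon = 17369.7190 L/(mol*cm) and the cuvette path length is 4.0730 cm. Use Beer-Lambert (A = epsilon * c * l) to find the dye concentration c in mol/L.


Formula: c = A / (epsilon * l)
Substituting: c = 0.5790 / (17369.7190 * 4.0730)
Result: 8.1841e-06 mol/L


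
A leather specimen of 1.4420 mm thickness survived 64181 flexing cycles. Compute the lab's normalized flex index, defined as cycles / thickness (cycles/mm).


Formula: Index = cycles / thickness
Substituting: Index = 64181 / 1.4420
Result: 44508.3218 cycles/mm


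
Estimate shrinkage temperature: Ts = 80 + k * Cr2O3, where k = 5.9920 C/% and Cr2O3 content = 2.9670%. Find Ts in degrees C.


Formula: Ts = 80 + k * Cr2O3
Substituting: Ts = 80 + 5.9920 * 2.9670
Result: 97.7783 C


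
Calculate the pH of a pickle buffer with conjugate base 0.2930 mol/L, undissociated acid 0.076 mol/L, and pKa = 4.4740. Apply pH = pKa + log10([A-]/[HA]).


ratio = [A-] / [HA] = 0.2930 / 0.076 = 3.8553
log10(ratio) = 0.5861
pH = pKa + log10(ratio) = 4.4740 + 0.5861 = 5.0601


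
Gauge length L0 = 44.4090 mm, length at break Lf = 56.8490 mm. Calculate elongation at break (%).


Formula: Elongation = (Lf - L0) / L0 * 100
Substituting: Elongation = (56.8490 - 44.4090) / 44.4090 * 100
Result: 28.0123 %


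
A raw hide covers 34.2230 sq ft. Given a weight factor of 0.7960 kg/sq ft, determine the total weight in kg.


Formula: Weight = area * weight_per_sqft
Substituting: Weight = 34.2230 * 0.7960
Result: 27.2415 kg


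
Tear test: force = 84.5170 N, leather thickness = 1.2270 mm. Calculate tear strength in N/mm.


Formula: Tear strength = force / thickness
Substituting: Tear strength = 84.5170 / 1.2270
Result: 68.8810 N/mm


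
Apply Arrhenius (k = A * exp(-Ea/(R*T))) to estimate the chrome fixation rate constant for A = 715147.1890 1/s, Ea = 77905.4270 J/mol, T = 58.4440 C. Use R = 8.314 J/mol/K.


T_K = T_C + 273.15 = 58.4440 + 273.15 = 331.5940 K
exponent = -Ea / (R * T_K) = -77905.4270 / (8.314 * 331.5940) = -28.2586
k = A * exp(exponent) = 715147.1890 * exp(-28.2586) = 3.8180e-07 1/s


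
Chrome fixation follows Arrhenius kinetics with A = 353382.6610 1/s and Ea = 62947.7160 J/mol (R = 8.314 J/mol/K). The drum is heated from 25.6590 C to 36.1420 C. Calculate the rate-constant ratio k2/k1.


T1 = 25.6590 + 273.15 = 298.8090 K; T2 = 36.1420 + 273.15 = 309.2920 K
k1 = A * exp(-Ea/(R*T1)) = 353382.6610 * exp(-62947.7160/(8.314*298.8090)) = 3.4994e-06 1/s
k2 = A * exp(-Ea/(R*T2)) = 353382.6610 * exp(-62947.7160/(8.314*309.2920)) = 8.2597e-06 1/s
k2/k1 = 8.2597e-06 / 3.4994e-06 = 2.3603


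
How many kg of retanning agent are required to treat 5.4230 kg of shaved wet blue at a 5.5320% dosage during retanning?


Formula: Retan = substrate * pct / 100
Substituting: Retan = 5.4230 * 5.5320 / 100
Result: 0.3000 kg


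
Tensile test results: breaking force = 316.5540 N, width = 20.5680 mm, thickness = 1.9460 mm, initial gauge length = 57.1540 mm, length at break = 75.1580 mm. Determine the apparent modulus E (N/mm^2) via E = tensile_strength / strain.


TS = F / (w * t) = 316.5540 / (20.5680 * 1.9460) = 7.9088 N/mm^2
strain = (Lf - L0) / L0 = (75.1580 - 57.1540) / 57.1540 = 0.3150
E = TS / strain = 7.9088 / 0.3150 = 25.1068 N/mm^2


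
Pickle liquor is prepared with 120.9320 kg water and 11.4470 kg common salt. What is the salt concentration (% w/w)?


Formula: Conc = salt / (water + salt) * 100
Substituting: Conc = 11.4470 / (120.9320 + 11.4470) * 100
Result: 8.6471 %


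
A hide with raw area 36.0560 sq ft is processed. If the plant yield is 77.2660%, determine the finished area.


Formula: finished = raw * yield / 100
Substituting: finished = 36.0560 * 77.2660 / 100
Result: 27.8590 sq ft


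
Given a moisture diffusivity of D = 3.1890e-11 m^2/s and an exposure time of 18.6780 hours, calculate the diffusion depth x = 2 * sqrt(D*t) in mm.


t = 18.6780 hr * 3600 = 67240.8000 s
D * t = 3.1890e-11 * 67240.8000 = 2.1443e-06
x = 2 * sqrt(D*t) = 2 * sqrt(2.1443e-06) = 0.00292869 m = 2.9287 mm


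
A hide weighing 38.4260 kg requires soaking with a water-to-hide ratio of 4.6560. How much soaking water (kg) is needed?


Formula: Water = hide_weight * ratio
Substituting: Water = 38.4260 * 4.6560
Result: 178.9115 kg


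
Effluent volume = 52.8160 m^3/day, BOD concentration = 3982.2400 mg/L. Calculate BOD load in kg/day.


Formula: BOD_load = volume * conc / 1000
Substituting: BOD_load = 52.8160 * 3982.2400 / 1000
Result: 210.3260 kg/day


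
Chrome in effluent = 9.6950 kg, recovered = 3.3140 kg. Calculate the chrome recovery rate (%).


Formula: Recovery = recovered / input * 100
Substituting: Recovery = 3.3140 / 9.6950 * 100
Result: 34.1826 %


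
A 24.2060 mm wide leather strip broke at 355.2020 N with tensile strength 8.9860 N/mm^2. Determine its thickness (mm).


Formula: t = F / (TS * w)
Substituting: t = 355.2020 / (8.9860 * 24.2060)
Result: 1.6330 mm


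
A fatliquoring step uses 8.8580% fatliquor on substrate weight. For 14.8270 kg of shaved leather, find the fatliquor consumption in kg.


Formula: Fat = substrate * pct / 100
Substituting: Fat = 14.8270 * 8.8580 / 100
Result: 1.3134 kg


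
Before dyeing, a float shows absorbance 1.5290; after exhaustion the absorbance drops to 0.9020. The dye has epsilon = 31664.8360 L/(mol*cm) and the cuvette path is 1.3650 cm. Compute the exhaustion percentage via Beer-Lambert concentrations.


c_initial = A_i / (epsilon * l) = 1.5290 / (31664.8360 * 1.3650) = 3.5375e-05 mol/L
c_final = A_f / (epsilon * l) = 0.9020 / (31664.8360 * 1.3650) = 2.0869e-05 mol/L
Exhaustion = (c_initial - c_final) / c_initial * 100 = (3.5375e-05 - 2.0869e-05) / 3.5375e-05 * 100 = 41.0072 %


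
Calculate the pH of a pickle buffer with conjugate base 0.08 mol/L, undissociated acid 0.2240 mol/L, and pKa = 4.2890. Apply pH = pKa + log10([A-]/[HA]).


ratio = [A-] / [HA] = 0.08 / 0.2240 = 0.3571
log10(ratio) = -0.4472
pH = pKa + log10(ratio) = 4.2890 - 0.4472 = 3.8418


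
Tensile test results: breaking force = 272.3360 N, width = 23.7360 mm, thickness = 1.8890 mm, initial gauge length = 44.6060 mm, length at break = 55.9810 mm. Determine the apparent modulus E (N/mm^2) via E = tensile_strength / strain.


TS = F / (w * t) = 272.3360 / (23.7360 * 1.8890) = 6.0739 N/mm^2
strain = (Lf - L0) / L0 = (55.9810 - 44.6060) / 44.6060 = 0.2550
E = TS / strain = 6.0739 / 0.2550 = 23.8181 N/mm^2


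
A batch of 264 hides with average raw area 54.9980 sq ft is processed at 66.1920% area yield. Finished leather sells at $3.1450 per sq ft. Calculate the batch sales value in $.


Raw_total = N * avg_area = 264 * 54.9980 = 14519.4720 sq ft
Finished = Raw_total * yield / 100 = 14519.4720 * 66.1920 / 100 = 9610.7289 sq ft
Value = Finished * price = 9610.7289 * 3.1450 = 30225.7424 $


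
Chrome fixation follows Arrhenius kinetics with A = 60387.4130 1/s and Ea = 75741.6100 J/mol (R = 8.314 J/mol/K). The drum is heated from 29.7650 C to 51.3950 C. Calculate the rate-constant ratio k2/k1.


T1 = 29.7650 + 273.15 = 302.9150 K; T2 = 51.3950 + 273.15 = 324.5450 K
k1 = A * exp(-Ea/(R*T1)) = 60387.4130 * exp(-75741.6100/(8.314*302.9150)) = 5.2432e-09 1/s
k2 = A * exp(-Ea/(R*T2)) = 60387.4130 * exp(-75741.6100/(8.314*324.5450)) = 3.8913e-08 1/s
k2/k1 = 3.8913e-08 / 5.2432e-09 = 7.4217


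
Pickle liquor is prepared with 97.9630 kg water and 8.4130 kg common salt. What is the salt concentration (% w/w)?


Formula: Conc = salt / (water + salt) * 100
Substituting: Conc = 8.4130 / (97.9630 + 8.4130) * 100
Result: 7.9087 %


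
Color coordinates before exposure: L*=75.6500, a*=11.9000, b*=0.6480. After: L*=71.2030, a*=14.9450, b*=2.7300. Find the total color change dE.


dL = -4.4470, da = 3.0450, db = 2.0820
dE = sqrt((-4.4470)^2 + 3.0450^2 + 2.0820^2) = 5.7778


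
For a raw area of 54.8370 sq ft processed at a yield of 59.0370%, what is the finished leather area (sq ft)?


Formula: finished = raw * yield / 100
Substituting: finished = 54.8370 * 59.0370 / 100
Result: 32.3741 sq ft


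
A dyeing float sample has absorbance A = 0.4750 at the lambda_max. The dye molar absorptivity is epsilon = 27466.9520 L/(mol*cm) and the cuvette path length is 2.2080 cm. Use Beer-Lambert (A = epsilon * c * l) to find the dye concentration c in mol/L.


Formula: c = A / (epsilon * l)
Substituting: c = 0.4750 / (27466.9520 * 2.2080)
Result: 7.8322e-06 mol/L


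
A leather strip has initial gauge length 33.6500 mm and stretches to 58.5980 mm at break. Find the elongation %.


Formula: Elongation = (Lf - L0) / L0 * 100
Substituting: Elongation = (58.5980 - 33.6500) / 33.6500 * 100
Result: 74.1397 %


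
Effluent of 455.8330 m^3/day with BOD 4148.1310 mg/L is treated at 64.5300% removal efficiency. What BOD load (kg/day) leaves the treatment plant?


Load_in = volume * conc / 1000 = 455.8330 * 4148.1310 / 1000 = 1890.8550 kg/day
Removed = Load_in * eff / 100 = 1890.8550 * 64.5300 / 100 = 1220.1687 kg/day
Load_out = Load_in - Removed = 1890.8550 - 1220.1687 = 670.6863 kg/day


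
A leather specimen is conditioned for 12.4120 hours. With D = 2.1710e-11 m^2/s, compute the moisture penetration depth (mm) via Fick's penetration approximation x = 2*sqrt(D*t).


t = 12.4120 hr * 3600 = 44683.2000 s
D * t = 2.1710e-11 * 44683.2000 = 9.7007e-07
x = 2 * sqrt(D*t) = 2 * sqrt(9.7007e-07) = 0.00196984 m = 1.9698 mm


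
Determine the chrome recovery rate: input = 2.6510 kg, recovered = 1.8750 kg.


Formula: Recovery = recovered / input * 100
Substituting: Recovery = 1.8750 / 2.6510 * 100
Result: 70.7280 %


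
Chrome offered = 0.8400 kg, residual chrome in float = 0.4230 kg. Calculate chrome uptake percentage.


Formula: Uptake = (offered - residual) / offered * 100
Substituting: Uptake = (0.8400 - 0.4230) / 0.8400 * 100
Result: 49.6429 %


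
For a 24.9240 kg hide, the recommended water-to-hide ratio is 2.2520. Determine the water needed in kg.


Formula: Water = hide_weight * ratio
Substituting: Water = 24.9240 * 2.2520
Result: 56.1288 kg


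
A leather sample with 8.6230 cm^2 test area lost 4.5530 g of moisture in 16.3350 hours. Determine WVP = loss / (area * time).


Formula: WVP = loss / (area * time)
Substituting: WVP = 4.5530 / (8.6230 * 16.3350)
Result: 0.0323236 g/(cm^2*hr)


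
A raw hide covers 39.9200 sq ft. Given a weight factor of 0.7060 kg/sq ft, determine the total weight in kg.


Formula: Weight = area * weight_per_sqft
Substituting: Weight = 39.9200 * 0.7060
Result: 28.1835 kg


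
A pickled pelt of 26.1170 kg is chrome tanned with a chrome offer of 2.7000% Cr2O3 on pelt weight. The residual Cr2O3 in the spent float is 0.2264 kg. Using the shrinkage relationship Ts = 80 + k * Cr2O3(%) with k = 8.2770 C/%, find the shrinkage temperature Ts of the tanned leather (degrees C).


Offered = pelt * offer_pct / 100 = 26.1170 * 2.7000 / 100 = 0.7052 kg
Uptake = offered - residual = 0.7052 - 0.2264 = 0.4788 kg
Cr2O3% on pelt = uptake / pelt * 100 = 0.4788 / 26.1170 * 100 = 1.8331 %
Ts = 80 + k * Cr2O3% = 80 + 8.2770 * 1.8331 = 95.1728 C


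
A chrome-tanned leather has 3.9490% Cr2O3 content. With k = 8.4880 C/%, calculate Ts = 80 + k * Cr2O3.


Formula: Ts = 80 + k * Cr2O3
Substituting: Ts = 80 + 8.4880 * 3.9490
Result: 113.5191 C


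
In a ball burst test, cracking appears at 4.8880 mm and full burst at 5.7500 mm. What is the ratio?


Formula: Ratio = crack / burst
Substituting: Ratio = 4.8880 / 5.7500
Result: 0.8501


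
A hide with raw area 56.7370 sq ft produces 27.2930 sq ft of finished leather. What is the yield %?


Formula: Yield = finished / raw * 100
Substituting: Yield = 27.2930 / 56.7370 * 100
Result: 48.1044 %


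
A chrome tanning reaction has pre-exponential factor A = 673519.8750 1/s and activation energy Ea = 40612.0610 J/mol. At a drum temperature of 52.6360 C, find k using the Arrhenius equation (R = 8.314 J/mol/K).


T_K = T_C + 273.15 = 52.6360 + 273.15 = 325.7860 K
exponent = -Ea / (R * T_K) = -40612.0610 / (8.314 * 325.7860) = -14.9938
k = A * exp(exponent) = 673519.8750 * exp(-14.9938) = 0.2073 1/s
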